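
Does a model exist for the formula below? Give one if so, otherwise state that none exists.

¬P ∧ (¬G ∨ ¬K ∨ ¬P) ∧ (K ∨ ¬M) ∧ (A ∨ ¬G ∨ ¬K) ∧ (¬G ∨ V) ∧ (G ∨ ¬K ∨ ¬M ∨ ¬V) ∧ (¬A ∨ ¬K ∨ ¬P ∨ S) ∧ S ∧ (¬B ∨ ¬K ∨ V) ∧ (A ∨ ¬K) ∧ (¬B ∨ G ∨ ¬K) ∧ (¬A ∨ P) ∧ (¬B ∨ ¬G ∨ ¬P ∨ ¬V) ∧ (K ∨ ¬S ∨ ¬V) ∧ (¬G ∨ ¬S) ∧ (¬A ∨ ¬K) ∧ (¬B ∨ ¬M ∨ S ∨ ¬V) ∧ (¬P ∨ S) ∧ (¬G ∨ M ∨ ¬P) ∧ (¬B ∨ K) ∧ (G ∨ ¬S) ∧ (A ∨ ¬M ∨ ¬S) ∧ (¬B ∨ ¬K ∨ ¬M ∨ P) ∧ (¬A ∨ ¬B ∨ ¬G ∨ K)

Case G = True:
  (¬P) forces P = False.
  (¬G ∨ V) forces V = True.
  (S) forces S = True.
  Clause (¬G ∨ ¬S) is falsified — contradiction.
Case G = False:
  (¬P) forces P = False.
  (S) forces S = True.
  Clause (G ∨ ¬S) is falsified — contradiction.
Both cases fail, so the formula is unsatisfiable.

The formula is unsatisfiable.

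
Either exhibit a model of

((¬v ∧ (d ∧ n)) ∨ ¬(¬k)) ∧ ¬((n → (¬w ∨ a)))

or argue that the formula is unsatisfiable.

v = False; n = True; d = False; k = True; w = True; a = False

  (¬v ∧ (d ∧ n)) ∨ ¬(¬k) = True
    ¬v ∧ (d ∧ n) = False
      ¬v = True
      d ∧ n = False
    ¬(¬k) = True
      ¬k = False
  ¬((n → (¬w ∨ a))) = True
    n → (¬w ∨ a) = False
      ¬w ∨ a = False
        ¬w = False
Both conjuncts True, so the formula holds.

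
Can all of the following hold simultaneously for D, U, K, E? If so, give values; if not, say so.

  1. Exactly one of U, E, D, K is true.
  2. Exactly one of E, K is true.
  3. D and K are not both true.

D: False, U: False, K: False, E: True

  (1) {U, E, D, K}: 1 true — exactly one ✓
  (2) {E, K}: 1 true — exactly one ✓
  (3) D=F, K=F — not both ✓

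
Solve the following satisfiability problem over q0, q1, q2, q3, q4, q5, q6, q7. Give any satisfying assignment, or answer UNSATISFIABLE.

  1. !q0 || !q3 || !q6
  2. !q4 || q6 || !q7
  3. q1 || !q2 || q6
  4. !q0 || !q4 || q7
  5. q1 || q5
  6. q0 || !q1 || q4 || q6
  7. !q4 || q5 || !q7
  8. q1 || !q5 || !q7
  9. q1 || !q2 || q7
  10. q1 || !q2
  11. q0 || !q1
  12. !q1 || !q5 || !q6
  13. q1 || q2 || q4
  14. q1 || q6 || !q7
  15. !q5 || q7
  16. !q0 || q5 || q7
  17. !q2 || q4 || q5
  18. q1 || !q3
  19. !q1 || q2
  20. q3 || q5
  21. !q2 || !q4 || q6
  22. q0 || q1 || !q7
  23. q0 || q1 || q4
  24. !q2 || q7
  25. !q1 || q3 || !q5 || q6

Try q0 = False:
  (q0 || !q1) forces q1 = False.
  (q1 || q5) forces q5 = True.
  (q1 || !q5 || !q7) forces q7 = False.
  clause (!q5 || q7) is falsified — backtrack.
So q0 = True.
Set q1 = True.
  then (!q1 || q2) forces q2 = True.
  then (!q2 || q7) forces q7 = True.
Try q3 = False:
  (q3 || q5) forces q5 = True.
  (!q1 || !q5 || !q6) forces q6 = False.
  clause (!q1 || q3 || !q5 || q6) is falsified — backtrack.
So q3 = True.
  then (!q0 || !q3 || !q6) forces q6 = False.
  then (!q4 || q6 || !q7) forces q4 = False.
  then (!q2 || q4 || q5) forces q5 = True.
All clauses satisfied.

q0 = True, q1 = True, q2 = True, q3 = True, q4 = False, q5 = True, q6 = False, q7 = True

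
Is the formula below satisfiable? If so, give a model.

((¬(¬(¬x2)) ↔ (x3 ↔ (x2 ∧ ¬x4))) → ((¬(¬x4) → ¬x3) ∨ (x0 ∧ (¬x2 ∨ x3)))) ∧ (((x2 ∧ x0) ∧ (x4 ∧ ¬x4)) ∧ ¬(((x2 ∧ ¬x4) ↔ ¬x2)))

No satisfying assignment exists.

Case x4 = True: the conjunct ¬x4 is False.
Case x4 = False: the conjunct x4 is False.
Both cases fail — unsatisfiable.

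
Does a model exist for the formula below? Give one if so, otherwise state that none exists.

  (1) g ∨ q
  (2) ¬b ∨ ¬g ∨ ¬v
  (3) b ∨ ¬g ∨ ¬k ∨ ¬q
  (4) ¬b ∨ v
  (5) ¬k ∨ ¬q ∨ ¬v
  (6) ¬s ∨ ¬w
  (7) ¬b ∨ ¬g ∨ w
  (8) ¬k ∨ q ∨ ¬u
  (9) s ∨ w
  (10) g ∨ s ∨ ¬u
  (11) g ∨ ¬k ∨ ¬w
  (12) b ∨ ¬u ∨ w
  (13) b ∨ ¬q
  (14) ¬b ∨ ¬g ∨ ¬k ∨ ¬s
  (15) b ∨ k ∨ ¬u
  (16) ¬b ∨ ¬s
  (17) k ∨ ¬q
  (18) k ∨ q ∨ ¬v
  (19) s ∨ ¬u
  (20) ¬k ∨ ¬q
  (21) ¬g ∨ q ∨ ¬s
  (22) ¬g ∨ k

b = False, u = False, q = False, w = True, k = True, v = False, g = True, s = False

Try b = True:
  (¬b ∨ v) forces v = True.
  (¬b ∨ ¬g ∨ ¬v) forces g = False.
  (g ∨ q) forces q = True.
  (¬k ∨ ¬q ∨ ¬v) forces k = False.
  clause (k ∨ ¬q) is falsified — backtrack.
So b = False.
  then (b ∨ ¬q) forces q = False.
  then (g ∨ q) forces g = True.
  then (¬g ∨ q ∨ ¬s) forces s = False.
  then (¬g ∨ k) forces k = True.
  then (¬k ∨ q ∨ ¬u) forces u = False.
  then (s ∨ w) forces w = True.
Set v = False.
All clauses satisfied.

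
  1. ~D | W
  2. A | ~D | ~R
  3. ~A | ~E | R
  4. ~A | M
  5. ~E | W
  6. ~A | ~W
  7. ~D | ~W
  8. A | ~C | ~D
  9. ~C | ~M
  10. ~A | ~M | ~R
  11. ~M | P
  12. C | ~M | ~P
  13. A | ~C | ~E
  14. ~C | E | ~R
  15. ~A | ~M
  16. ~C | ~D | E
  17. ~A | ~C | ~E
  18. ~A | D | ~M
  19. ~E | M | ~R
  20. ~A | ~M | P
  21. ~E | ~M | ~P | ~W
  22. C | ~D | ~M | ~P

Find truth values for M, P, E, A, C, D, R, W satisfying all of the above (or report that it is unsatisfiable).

Try M = True:
  (~C | ~M) forces C = False.
  (~M | P) forces P = True.
  clause (C | ~M | ~P) is falsified — backtrack.
So M = False.
  then (~A | M) forces A = False.
Set P = False.
Set E = False.
Set C = True.
  then (A | ~C | ~D) forces D = False.
  then (~C | E | ~R) forces R = False.
Set W = True.
All clauses satisfied.

M = False; P = False; E = False; A = False; C = True; D = False; R = False; W = True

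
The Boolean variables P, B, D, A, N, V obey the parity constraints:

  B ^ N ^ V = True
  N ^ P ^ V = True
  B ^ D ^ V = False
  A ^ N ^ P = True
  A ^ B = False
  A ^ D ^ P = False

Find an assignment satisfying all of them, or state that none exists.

P = True, B = True, D = False, A = True, N = True, V = True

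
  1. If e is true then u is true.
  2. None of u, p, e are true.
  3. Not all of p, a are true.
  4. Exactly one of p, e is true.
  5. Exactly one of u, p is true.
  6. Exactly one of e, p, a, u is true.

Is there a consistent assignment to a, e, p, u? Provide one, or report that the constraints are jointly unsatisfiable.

No satisfying assignment exists.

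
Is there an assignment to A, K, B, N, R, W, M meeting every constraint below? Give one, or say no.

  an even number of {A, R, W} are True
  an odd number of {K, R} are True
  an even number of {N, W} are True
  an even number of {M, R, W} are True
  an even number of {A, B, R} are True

A=F; K=F; B=T; N=T; R=T; W=T; M=F

{A, R, W}: 2 true → even ✓
{K, R}: 1 true → odd ✓
{N, W}: 2 true → even ✓
{M, R, W}: 2 true → even ✓
{A, B, R}: 2 true → even ✓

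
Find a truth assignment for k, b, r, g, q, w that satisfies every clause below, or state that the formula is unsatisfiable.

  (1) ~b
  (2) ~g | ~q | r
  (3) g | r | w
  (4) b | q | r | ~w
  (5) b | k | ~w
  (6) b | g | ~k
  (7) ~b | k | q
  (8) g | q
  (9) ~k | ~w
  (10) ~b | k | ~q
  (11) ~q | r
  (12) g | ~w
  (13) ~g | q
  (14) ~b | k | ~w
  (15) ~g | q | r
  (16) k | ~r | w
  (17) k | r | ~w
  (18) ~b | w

Unit clause (~b) forces b = False.
Set k = True.
  then (b | g | ~k) forces g = True.
  then (~k | ~w) forces w = False.
  then (~g | q) forces q = True.
  then (~g | ~q | r) forces r = True.
All clauses satisfied.

k=T; b=F; r=T; g=T; q=T; w=F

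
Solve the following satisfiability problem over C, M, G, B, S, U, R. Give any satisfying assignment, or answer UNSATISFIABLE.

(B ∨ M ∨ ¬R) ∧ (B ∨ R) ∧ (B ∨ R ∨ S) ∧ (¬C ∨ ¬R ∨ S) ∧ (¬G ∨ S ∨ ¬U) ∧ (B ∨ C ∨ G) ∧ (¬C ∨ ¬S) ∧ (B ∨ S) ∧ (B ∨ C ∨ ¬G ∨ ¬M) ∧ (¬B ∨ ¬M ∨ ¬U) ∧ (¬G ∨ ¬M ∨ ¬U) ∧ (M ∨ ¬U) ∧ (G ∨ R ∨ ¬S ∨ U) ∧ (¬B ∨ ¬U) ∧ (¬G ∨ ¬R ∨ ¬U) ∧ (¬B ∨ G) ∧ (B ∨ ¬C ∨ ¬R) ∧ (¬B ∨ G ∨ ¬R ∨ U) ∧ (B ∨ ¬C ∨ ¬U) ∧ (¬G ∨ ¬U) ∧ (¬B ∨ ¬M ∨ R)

C: False, M: True, G: True, B: True, S: True, U: False, R: True

Set C = False.
Set M = True.
Try G = False:
  (B ∨ C ∨ G) forces B = True.
  clause (¬B ∨ G) is falsified — backtrack.
So G = True.
  then (B ∨ C ∨ ¬G ∨ ¬M) forces B = True.
  then (¬B ∨ ¬M ∨ ¬U) forces U = False.
  then (¬B ∨ ¬M ∨ R) forces R = True.
Set S = True.
All clauses satisfied.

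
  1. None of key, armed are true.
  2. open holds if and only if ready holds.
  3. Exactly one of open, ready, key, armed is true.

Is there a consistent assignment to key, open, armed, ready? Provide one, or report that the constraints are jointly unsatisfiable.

UNSATISFIABLE

Case open = True:
  (1) forces key = False.
  (1) forces armed = False.
  (2) with open=T forces ready = True.
  Constraint (3) is violated (open=T, ready=T) — contradiction.
Case open = False:
  (1) forces key = False.
  (1) forces armed = False.
  (2) with open=F forces ready = False.
  Constraint (3) is violated (open=F, ready=F, key=F, armed=F) — contradiction.
Both cases fail — unsatisfiable.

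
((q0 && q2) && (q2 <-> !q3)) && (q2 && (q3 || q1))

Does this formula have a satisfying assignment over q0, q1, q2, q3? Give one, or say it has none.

q0: True, q1: True, q2: True, q3: False

  (q0 && q2) && (q2 <-> !q3) = True
    q0 && q2 = True
    q2 <-> !q3 = True
      !q3 = True
  q2 && (q3 || q1) = True
    q3 || q1 = True
Both conjuncts True, so the formula holds.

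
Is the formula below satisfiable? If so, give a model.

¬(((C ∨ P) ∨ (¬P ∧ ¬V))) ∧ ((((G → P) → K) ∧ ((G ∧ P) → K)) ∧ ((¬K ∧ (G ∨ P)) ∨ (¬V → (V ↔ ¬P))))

V = True, K = False, C = False, P = False, G = True

  ¬(((C ∨ P) ∨ (¬P ∧ ¬V))) = True
    (C ∨ P) ∨ (¬P ∧ ¬V) = False
      C ∨ P = False
      ¬P ∧ ¬V = False
        ¬P = True
        ¬V = False
  (((G → P) → K) ∧ ((G ∧ P) → K)) ∧ ((¬K ∧ (G ∨ P)) ∨ (¬V → (V ↔ ¬P))) = True
    ((G → P) → K) ∧ ((G ∧ P) → K) = True
      (G → P) → K = True
        G → P = False
      (G ∧ P) → K = True
        G ∧ P = False
    (¬K ∧ (G ∨ P)) ∨ (¬V → (V ↔ ¬P)) = True
      ¬K ∧ (G ∨ P) = True
        ¬K = True
        G ∨ P = True
      ¬V → (V ↔ ¬P) = True
        ¬V = False
        V ↔ ¬P = True
          ¬P = True
Both conjuncts True, so the formula holds.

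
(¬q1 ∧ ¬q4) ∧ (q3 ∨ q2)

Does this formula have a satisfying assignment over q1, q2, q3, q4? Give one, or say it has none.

q1 = False, q2 = True, q3 = True, q4 = False

  ¬q1 ∧ ¬q4 = True
    ¬q1 = True
    ¬q4 = True
  q3 ∨ q2 = True
Both conjuncts True, so the formula holds.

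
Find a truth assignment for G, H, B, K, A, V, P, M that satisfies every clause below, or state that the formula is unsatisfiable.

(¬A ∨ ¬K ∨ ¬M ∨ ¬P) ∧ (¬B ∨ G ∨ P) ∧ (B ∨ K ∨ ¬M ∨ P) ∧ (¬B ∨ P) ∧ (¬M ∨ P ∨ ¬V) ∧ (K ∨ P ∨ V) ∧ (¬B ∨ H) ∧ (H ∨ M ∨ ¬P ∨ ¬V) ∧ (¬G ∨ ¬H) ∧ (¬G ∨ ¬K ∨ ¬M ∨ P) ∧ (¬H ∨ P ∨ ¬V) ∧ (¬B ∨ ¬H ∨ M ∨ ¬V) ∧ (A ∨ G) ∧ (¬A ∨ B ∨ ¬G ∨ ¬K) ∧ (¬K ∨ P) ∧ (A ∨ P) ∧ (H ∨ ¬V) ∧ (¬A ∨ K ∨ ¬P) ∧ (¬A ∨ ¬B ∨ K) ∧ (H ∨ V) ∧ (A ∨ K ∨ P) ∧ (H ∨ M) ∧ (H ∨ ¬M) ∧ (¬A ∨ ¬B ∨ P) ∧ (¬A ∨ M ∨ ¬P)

No satisfying assignment exists.

Case H = True:
  (¬G ∨ ¬H) forces G = False.
  (A ∨ G) forces A = True.
  If P = True:
    (¬A ∨ K ∨ ¬P) forces K = True.
    (¬A ∨ ¬K ∨ ¬M ∨ ¬P) forces M = False.
    clause (¬A ∨ M ∨ ¬P) is falsified.
  If P = False:
    (¬B ∨ G ∨ P) forces B = False.
    (¬H ∨ P ∨ ¬V) forces V = False.
    (K ∨ P ∨ V) forces K = True.
    clause (¬K ∨ P) is falsified.
  Every sub-case reaches a contradiction.
Case H = False:
  (¬B ∨ H) forces B = False.
  (H ∨ ¬V) forces V = False.
  Clause (H ∨ V) is falsified — contradiction.
Both cases fail, so the formula is unsatisfiable.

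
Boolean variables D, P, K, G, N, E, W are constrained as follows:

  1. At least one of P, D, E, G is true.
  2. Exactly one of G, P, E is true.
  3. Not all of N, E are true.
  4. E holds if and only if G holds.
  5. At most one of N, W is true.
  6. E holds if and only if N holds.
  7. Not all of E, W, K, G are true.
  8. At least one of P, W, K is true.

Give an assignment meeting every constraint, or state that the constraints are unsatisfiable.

D = True; P = True; K = True; G = False; N = False; E = False; W = True

  (1) {P, D, E, G}: 2 true — at least one ✓
  (2) {G, P, E}: 1 true — exactly one ✓
  (3) {N, E}: 0/2 true — not all ✓
  (4) E=F, G=F — same ✓
  (5) {N, W}: 1 true — at most one ✓
  (6) E=F, N=F — same ✓
  (7) {E, W, K, G}: 2/4 true — not all ✓
  (8) {P, W, K}: 3 true — at least one ✓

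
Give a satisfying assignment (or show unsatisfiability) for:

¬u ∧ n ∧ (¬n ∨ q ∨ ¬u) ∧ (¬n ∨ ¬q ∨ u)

Unit clause (¬u) forces u = False.
Unit clause (n) forces n = True.
In (¬n ∨ ¬q ∨ u) only ¬q is left, so q = False.
Check each clause:
  (¬u): ¬u holds.
  (n): n holds.
  (¬n ∨ q ∨ ¬u): ¬u holds.
  (¬n ∨ ¬q ∨ u): ¬q holds.
All clauses satisfied.

n = True, q = False, u = False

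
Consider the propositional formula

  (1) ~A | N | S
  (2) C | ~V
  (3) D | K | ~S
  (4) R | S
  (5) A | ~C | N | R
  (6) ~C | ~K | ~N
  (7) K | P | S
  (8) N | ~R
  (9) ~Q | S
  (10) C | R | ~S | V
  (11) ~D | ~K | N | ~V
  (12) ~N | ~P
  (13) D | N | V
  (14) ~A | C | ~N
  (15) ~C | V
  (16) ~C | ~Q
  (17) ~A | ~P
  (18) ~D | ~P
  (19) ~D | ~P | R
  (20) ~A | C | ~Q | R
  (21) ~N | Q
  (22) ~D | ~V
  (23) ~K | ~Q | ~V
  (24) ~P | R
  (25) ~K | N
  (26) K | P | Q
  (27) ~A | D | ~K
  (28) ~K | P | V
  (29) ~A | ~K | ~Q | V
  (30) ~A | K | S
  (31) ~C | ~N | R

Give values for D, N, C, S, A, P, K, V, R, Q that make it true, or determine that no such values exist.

D: True; N: True; C: False; S: True; A: False; P: False; K: False; V: False; R: True; Q: True

Set D = True.
  then (~D | ~P) forces P = False.
  then (~D | ~V) forces V = False.
  then (~K | P | V) forces K = False.
  then (K | P | S) forces S = True.
  then (~C | V) forces C = False.
  then (K | P | Q) forces Q = True.
  then (C | R | ~S | V) forces R = True.
  then (N | ~R) forces N = True.
  then (~A | C | ~N) forces A = False.
All clauses satisfied.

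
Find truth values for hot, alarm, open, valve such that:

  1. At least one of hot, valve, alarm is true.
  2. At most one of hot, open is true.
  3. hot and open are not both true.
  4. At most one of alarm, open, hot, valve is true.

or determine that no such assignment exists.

hot=F, alarm=T, open=F, valve=F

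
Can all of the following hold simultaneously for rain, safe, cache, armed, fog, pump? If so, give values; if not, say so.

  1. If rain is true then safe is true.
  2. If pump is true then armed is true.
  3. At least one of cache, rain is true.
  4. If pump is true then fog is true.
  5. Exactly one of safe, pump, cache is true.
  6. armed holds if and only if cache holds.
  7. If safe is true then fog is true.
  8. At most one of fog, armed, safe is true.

rain = False, safe = False, cache = True, armed = True, fog = False, pump = False

  (1) rain=F ⇒ safe: vacuous ✓
  (2) pump=F ⇒ armed: vacuous ✓
  (3) {cache, rain}: 1 true — at least one ✓
  (4) pump=F ⇒ fog: vacuous ✓
  (5) {safe, pump, cache}: 1 true — exactly one ✓
  (6) armed=T, cache=T — same ✓
  (7) safe=F ⇒ fog: vacuous ✓
  (8) {fog, armed, safe}: 1 true — at most one ✓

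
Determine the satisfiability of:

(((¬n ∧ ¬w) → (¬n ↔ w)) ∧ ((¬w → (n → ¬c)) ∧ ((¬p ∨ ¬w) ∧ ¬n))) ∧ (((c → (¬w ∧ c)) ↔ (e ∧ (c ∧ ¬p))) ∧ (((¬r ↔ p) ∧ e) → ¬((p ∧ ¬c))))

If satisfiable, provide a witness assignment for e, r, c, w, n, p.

e: False; r: True; c: True; w: True; n: False; p: False

  ((¬n ∧ ¬w) → (¬n ↔ w)) ∧ ((¬w → (n → ¬c)) ∧ ((¬p ∨ ¬w) ∧ ¬n)) = True
    (¬n ∧ ¬w) → (¬n ↔ w) = True
      ¬n ∧ ¬w = False
        ¬n = True
        ¬w = False
      ¬n ↔ w = True
        ¬n = True
    (¬w → (n → ¬c)) ∧ ((¬p ∨ ¬w) ∧ ¬n) = True
      ¬w → (n → ¬c) = True
        ¬w = False
        n → ¬c = True
          ¬c = False
      (¬p ∨ ¬w) ∧ ¬n = True
        ¬p ∨ ¬w = True
          ¬p = True
          ¬w = False
        ¬n = True
  ((c → (¬w ∧ c)) ↔ (e ∧ (c ∧ ¬p))) ∧ (((¬r ↔ p) ∧ e) → ¬((p ∧ ¬c))) = True
    (c → (¬w ∧ c)) ↔ (e ∧ (c ∧ ¬p)) = True
      c → (¬w ∧ c) = False
        ¬w ∧ c = False
          ¬w = False
      e ∧ (c ∧ ¬p) = False
        c ∧ ¬p = True
          ¬p = True
    ((¬r ↔ p) ∧ e) → ¬((p ∧ ¬c)) = True
      (¬r ↔ p) ∧ e = False
        ¬r ↔ p = True
          ¬r = False
      ¬((p ∧ ¬c)) = True
        p ∧ ¬c = False
          ¬c = False
Both conjuncts True, so the formula holds.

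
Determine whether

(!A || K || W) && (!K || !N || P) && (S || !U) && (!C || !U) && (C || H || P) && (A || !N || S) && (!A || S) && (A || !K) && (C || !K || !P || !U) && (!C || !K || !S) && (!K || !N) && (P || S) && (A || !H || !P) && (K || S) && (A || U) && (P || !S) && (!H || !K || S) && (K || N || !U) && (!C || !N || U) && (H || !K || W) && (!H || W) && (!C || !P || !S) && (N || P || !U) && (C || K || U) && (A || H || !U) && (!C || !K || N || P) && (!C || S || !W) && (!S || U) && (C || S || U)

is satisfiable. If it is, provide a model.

A = True, N = True, P = True, K = False, C = False, U = True, S = True, H = False, W = True

Set A = True.
  then (!A || S) forces S = True.
  then (P || !S) forces P = True.
  then (!C || !P || !S) forces C = False.
  then (!S || U) forces U = True.
  then (C || !K || !P || !U) forces K = False.
  then (K || N || !U) forces N = True.
  then (!A || K || W) forces W = True.
Set H = False.
All clauses satisfied.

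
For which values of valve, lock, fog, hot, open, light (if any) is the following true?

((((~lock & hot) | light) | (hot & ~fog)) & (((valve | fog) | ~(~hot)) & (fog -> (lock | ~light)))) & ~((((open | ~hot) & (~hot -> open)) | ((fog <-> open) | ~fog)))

valve = True; lock = True; fog = True; hot = False; open = False; light = True

  (((~lock & hot) | light) | (hot & ~fog)) & (((valve | fog) | ~(~hot)) & (fog -> (lock | ~light))) = True
    ((~lock & hot) | light) | (hot & ~fog) = True
      (~lock & hot) | light = True
        ~lock & hot = False
          ~lock = False
      hot & ~fog = False
        ~fog = False
    ((valve | fog) | ~(~hot)) & (fog -> (lock | ~light)) = True
      (valve | fog) | ~(~hot) = True
        valve | fog = True
        ~(~hot) = False
          ~hot = True
      fog -> (lock | ~light) = True
        lock | ~light = True
          ~light = False
  ~((((open | ~hot) & (~hot -> open)) | ((fog <-> open) | ~fog))) = True
    ((open | ~hot) & (~hot -> open)) | ((fog <-> open) | ~fog) = False
      (open | ~hot) & (~hot -> open) = False
        open | ~hot = True
          ~hot = True
        ~hot -> open = False
          ~hot = True
      (fog <-> open) | ~fog = False
        fog <-> open = False
        ~fog = False
Both conjuncts True, so the formula holds.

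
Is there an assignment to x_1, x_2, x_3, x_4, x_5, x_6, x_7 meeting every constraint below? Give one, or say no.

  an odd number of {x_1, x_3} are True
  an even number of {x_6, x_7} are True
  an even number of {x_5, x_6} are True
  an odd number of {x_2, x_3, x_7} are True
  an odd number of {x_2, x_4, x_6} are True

x_1 = False, x_2 = True, x_3 = True, x_4 = True, x_5 = True, x_6 = True, x_7 = True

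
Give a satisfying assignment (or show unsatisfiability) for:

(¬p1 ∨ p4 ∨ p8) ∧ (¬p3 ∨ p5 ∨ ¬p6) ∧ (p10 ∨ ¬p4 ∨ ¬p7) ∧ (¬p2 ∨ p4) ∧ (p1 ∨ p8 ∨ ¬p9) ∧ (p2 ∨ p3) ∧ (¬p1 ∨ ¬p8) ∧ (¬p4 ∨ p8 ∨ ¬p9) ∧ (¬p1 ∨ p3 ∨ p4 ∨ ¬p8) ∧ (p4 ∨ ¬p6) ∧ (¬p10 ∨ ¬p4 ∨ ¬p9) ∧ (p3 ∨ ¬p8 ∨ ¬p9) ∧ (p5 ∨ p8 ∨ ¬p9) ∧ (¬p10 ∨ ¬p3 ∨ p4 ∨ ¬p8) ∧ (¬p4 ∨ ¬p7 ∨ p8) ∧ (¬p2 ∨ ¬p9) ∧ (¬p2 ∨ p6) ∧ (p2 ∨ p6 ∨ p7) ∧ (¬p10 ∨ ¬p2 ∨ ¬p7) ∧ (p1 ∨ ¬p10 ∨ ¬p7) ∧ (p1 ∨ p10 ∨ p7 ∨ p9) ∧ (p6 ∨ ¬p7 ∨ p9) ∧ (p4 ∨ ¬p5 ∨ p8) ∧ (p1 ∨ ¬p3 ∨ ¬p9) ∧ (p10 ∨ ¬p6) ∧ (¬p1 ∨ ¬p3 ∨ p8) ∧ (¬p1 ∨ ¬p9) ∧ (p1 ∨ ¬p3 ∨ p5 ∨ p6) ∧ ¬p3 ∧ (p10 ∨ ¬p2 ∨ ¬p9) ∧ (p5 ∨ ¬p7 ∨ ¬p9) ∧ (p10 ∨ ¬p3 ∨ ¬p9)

Unit clause (¬p3) forces p3 = False.
In (p2 ∨ p3) only p2 is left, so p2 = True.
In (¬p2 ∨ ¬p9) only ¬p9 is left, so p9 = False.
In (¬p2 ∨ p6) only p6 is left, so p6 = True.
In (p10 ∨ ¬p6) only p10 is left, so p10 = True.
In (¬p2 ∨ p4) only p4 is left, so p4 = True.
In (¬p10 ∨ ¬p2 ∨ ¬p7) only ¬p7 is left, so p7 = False.
Set p1 = False.
Set p5 = False.
Set p8 = True.
All clauses satisfied.

p1=F, p2=T, p3=F, p4=T, p5=F, p6=T, p7=F, p8=T, p9=F, p10=T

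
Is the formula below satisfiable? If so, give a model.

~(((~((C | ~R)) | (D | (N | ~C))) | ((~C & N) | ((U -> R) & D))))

D: False, C: True, R: False, N: False, U: False

  ~(((~((C | ~R)) | (D | (N | ~C))) | ((~C & N) | ((U -> R) & D)))) = True
    (~((C | ~R)) | (D | (N | ~C))) | ((~C & N) | ((U -> R) & D)) = False
      ~((C | ~R)) | (D | (N | ~C)) = False
        ~((C | ~R)) = False
          C | ~R = True
            ~R = True
        D | (N | ~C) = False
          N | ~C = False
            ~C = False
      (~C & N) | ((U -> R) & D) = False
        ~C & N = False
          ~C = False
        (U -> R) & D = False
          U -> R = True
The formula evaluates to True.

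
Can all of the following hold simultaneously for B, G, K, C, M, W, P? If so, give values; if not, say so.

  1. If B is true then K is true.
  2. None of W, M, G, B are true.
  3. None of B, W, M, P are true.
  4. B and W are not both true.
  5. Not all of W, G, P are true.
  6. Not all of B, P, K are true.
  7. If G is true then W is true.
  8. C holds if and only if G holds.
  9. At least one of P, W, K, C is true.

B = False, G = False, K = True, C = False, M = False, W = False, P = False

  (1) B=F ⇒ K: vacuous ✓
  (2) {W, M, G, B}: 0 true — none ✓
  (3) {B, W, M, P}: 0 true — none ✓
  (4) B=F, W=F — not both ✓
  (5) {W, G, P}: 0/3 true — not all ✓
  (6) {B, P, K}: 1/3 true — not all ✓
  (7) G=F ⇒ W: vacuous ✓
  (8) C=F, G=F — same ✓
  (9) {P, W, K, C}: 1 true — at least one ✓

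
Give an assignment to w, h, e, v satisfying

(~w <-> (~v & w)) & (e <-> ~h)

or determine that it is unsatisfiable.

w = True, h = True, e = False, v = True

  ~w <-> (~v & w) = True
    ~w = False
    ~v & w = False
      ~v = False
  e <-> ~h = True
    ~h = False
Both conjuncts True, so the formula holds.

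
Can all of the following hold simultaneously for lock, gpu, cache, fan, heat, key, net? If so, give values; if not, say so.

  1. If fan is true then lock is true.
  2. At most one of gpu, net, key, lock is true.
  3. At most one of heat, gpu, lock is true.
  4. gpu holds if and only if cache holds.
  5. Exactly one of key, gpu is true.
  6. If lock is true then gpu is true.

lock: False, gpu: False, cache: False, fan: False, heat: False, key: True, net: False

  (1) fan=F ⇒ lock: vacuous ✓
  (2) {gpu, net, key, lock}: 1 true — at most one ✓
  (3) {heat, gpu, lock}: 0 true — at most one ✓
  (4) gpu=F, cache=F — same ✓
  (5) {key, gpu}: 1 true — exactly one ✓
  (6) lock=F ⇒ gpu: vacuous ✓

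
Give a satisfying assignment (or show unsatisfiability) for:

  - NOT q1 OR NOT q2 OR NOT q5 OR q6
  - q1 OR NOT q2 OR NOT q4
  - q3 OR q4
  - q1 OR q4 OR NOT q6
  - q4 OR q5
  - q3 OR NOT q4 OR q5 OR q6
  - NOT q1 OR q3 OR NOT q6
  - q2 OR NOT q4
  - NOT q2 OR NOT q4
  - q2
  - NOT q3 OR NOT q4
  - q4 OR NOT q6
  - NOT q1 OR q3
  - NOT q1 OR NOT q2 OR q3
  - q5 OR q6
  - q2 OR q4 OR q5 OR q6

Unit clause (q2) forces q2 = True.
In (NOT q2 OR NOT q4) only NOT q4 is left, so q4 = False.
In (q4 OR NOT q6) only NOT q6 is left, so q6 = False.
In (q5 OR q6) only q5 is left, so q5 = True.
In (NOT q1 OR NOT q2 OR NOT q5 OR q6) only NOT q1 is left, so q1 = False.
In (q3 OR q4) only q3 is left, so q3 = True.
All clauses satisfied.

q1 = False, q2 = True, q3 = True, q4 = False, q5 = True, q6 = False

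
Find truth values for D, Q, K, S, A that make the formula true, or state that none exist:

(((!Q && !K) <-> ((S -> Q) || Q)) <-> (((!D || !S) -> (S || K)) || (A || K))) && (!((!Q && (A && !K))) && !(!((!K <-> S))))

The formula is unsatisfiable.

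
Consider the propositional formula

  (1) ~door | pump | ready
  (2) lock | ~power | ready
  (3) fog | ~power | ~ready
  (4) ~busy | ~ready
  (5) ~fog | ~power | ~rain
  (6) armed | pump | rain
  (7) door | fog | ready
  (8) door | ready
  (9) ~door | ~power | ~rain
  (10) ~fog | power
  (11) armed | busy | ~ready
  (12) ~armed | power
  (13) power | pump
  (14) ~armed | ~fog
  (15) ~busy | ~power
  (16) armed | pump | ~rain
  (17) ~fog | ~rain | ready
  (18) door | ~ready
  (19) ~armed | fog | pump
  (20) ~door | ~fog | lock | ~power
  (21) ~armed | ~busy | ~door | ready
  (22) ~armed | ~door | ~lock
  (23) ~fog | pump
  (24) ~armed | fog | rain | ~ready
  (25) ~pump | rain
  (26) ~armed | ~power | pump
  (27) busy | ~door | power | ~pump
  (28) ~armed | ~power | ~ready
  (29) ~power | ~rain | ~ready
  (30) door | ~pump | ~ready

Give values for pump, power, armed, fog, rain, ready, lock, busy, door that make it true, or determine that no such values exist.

Set pump = True.
  then (~pump | rain) forces rain = True.
Try power = True:
  (~fog | ~power | ~rain) forces fog = False.
  (fog | ~power | ~ready) forces ready = False.
  (lock | ~power | ready) forces lock = True.
  (door | fog | ready) forces door = True.
  clause (~door | ~power | ~rain) is falsified — backtrack.
So power = False.
  then (~fog | power) forces fog = False.
  then (~armed | power) forces armed = False.
Set ready = False.
  then (door | fog | ready) forces door = True.
  then (busy | ~door | power | ~pump) forces busy = True.
Set lock = True.
All clauses satisfied.

pump = True, power = False, armed = False, fog = False, rain = True, ready = False, lock = True, busy = True, door = True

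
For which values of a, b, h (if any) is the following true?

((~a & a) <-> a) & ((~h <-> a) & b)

a = False, b = True, h = True

  (~a & a) <-> a = True
    ~a & a = False
      ~a = True
  (~h <-> a) & b = True
    ~h <-> a = True
      ~h = False
Both conjuncts True, so the formula holds.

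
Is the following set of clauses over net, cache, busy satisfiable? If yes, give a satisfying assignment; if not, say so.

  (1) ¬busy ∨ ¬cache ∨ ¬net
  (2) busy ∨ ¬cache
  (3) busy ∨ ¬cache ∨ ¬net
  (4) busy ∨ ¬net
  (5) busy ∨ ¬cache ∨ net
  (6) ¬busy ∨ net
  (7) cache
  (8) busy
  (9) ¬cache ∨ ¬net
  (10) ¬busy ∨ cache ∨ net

Case cache = True:
  (busy ∨ ¬cache) forces busy = True.
  (¬busy ∨ ¬cache ∨ ¬net) forces net = False.
  Clause (¬busy ∨ net) is falsified — contradiction.
Case cache = False:
  Clause (cache) is falsified — contradiction.
Both cases fail, so the formula is unsatisfiable.

UNSATISFIABLE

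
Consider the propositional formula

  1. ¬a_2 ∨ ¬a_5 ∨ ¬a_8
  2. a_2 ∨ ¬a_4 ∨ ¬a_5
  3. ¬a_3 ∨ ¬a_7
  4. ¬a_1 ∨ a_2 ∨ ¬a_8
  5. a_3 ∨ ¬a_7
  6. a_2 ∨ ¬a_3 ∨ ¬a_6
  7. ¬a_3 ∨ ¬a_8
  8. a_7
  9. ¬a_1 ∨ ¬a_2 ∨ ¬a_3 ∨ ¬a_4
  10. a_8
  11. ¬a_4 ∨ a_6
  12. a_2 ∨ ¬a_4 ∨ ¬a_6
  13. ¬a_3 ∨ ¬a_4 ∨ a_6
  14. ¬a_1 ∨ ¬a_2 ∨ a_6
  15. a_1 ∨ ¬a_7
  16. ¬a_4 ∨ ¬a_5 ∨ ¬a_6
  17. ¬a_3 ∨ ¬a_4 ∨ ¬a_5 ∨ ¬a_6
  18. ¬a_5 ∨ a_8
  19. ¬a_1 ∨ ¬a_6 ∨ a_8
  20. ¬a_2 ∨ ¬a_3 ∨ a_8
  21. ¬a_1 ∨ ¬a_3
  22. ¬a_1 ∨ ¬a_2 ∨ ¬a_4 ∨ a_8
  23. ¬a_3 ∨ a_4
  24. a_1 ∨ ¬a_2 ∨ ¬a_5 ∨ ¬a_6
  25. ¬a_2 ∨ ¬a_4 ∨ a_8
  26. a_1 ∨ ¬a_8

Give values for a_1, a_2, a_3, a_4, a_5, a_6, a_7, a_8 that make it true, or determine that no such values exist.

Case a_7 = True:
  (¬a_3 ∨ ¬a_7) forces a_3 = False.
  Clause (a_3 ∨ ¬a_7) is falsified — contradiction.
Case a_7 = False:
  Clause (a_7) is falsified — contradiction.
Both cases fail, so the formula is unsatisfiable.

The formula is unsatisfiable.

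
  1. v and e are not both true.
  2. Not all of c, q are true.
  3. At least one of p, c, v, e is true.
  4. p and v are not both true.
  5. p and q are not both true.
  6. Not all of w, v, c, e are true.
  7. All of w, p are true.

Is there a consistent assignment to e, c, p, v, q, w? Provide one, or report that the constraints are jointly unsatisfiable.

e = False; c = True; p = True; v = False; q = False; w = True

  (1) v=F, e=F — not both ✓
  (2) {c, q}: 1/2 true — not all ✓
  (3) {p, c, v, e}: 2 true — at least one ✓
  (4) p=T, v=F — not both ✓
  (5) p=T, q=F — not both ✓
  (6) {w, v, c, e}: 2/4 true — not all ✓
  (7) {w, p}: all 2 true ✓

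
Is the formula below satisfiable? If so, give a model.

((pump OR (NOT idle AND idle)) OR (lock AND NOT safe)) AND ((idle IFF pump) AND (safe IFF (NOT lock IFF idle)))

pump = True; idle = True; safe = True; lock = False

  (pump OR (NOT idle AND idle)) OR (lock AND NOT safe) = True
    pump OR (NOT idle AND idle) = True
      NOT idle AND idle = False
        NOT idle = False
    lock AND NOT safe = False
      NOT safe = False
  (idle IFF pump) AND (safe IFF (NOT lock IFF idle)) = True
    idle IFF pump = True
    safe IFF (NOT lock IFF idle) = True
      NOT lock IFF idle = True
        NOT lock = True
Both conjuncts True, so the formula holds.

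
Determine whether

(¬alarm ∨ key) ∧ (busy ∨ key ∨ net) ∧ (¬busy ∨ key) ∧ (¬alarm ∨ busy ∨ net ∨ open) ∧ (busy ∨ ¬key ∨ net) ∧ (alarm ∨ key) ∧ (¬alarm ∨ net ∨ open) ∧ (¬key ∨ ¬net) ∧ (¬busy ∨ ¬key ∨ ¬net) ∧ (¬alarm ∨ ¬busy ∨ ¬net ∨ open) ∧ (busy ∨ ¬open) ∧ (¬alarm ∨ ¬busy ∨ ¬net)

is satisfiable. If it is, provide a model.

busy = True, net = False, key = True, open = True, alarm = False

Set busy = True.
  then (¬busy ∨ key) forces key = True.
  then (¬key ∨ ¬net) forces net = False.
Set open = True.
Set alarm = False.
All clauses satisfied.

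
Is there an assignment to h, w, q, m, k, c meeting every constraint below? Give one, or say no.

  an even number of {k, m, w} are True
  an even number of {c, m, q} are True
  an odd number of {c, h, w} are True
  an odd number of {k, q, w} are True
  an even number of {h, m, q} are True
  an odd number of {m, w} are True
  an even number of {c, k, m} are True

h = True; w = True; q = True; m = False; k = True; c = True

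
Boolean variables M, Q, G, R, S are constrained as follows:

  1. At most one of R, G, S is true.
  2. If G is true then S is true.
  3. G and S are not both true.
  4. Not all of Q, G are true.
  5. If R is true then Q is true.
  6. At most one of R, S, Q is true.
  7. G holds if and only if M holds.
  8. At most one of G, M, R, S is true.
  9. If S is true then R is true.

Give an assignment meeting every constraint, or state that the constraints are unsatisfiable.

M = False; Q = False; G = False; R = False; S = False

  (1) {R, G, S}: 0 true — at most one ✓
  (2) G=F ⇒ S: vacuous ✓
  (3) G=F, S=F — not both ✓
  (4) {Q, G}: 0/2 true — not all ✓
  (5) R=F ⇒ Q: vacuous ✓
  (6) {R, S, Q}: 0 true — at most one ✓
  (7) G=F, M=F — same ✓
  (8) {G, M, R, S}: 0 true — at most one ✓
  (9) S=F ⇒ R: vacuous ✓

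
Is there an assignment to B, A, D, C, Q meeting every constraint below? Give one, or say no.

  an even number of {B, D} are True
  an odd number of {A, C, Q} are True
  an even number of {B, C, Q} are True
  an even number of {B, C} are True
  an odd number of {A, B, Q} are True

B=F, A=T, D=F, C=F, Q=F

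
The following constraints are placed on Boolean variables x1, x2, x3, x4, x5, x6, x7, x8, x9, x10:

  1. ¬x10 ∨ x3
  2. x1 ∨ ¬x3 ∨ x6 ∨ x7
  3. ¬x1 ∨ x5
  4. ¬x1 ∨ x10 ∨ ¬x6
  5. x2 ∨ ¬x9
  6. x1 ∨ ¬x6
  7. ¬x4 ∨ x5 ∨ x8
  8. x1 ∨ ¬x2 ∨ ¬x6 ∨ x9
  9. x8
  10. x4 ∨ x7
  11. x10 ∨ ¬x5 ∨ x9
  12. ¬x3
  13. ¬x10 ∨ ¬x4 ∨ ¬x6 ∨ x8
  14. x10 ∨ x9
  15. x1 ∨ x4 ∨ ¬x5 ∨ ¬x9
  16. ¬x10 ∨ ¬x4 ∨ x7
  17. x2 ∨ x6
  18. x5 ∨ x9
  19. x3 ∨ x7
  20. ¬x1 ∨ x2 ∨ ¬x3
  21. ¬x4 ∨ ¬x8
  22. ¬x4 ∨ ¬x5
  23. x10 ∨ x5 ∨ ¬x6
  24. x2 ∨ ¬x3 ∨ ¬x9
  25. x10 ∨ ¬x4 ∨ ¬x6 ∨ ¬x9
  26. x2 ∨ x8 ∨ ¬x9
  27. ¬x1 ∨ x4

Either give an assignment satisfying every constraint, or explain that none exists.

x1=F; x2=T; x3=F; x4=F; x5=F; x6=F; x7=T; x8=T; x9=T; x10=F

Unit clause (x8) forces x8 = True.
Unit clause (¬x3) forces x3 = False.
In (x3 ∨ x7) only x7 is left, so x7 = True.
In (¬x4 ∨ ¬x8) only ¬x4 is left, so x4 = False.
In (¬x1 ∨ x4) only ¬x1 is left, so x1 = False.
In (¬x10 ∨ x3) only ¬x10 is left, so x10 = False.
In (x1 ∨ ¬x6) only ¬x6 is left, so x6 = False.
In (x10 ∨ x9) only x9 is left, so x9 = True.
In (x1 ∨ x4 ∨ ¬x5 ∨ ¬x9) only ¬x5 is left, so x5 = False.
In (x2 ∨ x6) only x2 is left, so x2 = True.
All clauses satisfied.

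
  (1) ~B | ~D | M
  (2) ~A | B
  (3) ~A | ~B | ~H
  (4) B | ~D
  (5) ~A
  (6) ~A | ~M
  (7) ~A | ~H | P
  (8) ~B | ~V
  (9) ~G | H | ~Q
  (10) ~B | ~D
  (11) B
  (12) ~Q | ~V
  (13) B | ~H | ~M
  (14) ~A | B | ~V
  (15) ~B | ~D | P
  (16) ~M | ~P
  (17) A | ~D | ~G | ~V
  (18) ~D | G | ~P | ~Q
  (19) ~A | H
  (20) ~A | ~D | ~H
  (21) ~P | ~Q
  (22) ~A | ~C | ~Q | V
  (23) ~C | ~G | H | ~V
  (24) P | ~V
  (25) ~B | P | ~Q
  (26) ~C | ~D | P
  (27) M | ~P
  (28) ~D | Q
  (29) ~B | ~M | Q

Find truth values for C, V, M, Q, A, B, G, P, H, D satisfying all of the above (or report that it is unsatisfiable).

C = True; V = False; M = False; Q = False; A = False; B = True; G = True; P = False; H = True; D = False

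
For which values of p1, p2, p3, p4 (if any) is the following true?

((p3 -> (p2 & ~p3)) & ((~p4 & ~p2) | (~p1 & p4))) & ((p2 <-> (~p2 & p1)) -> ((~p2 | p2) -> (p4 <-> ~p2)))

p1=F, p2=T, p3=F, p4=T

  (p3 -> (p2 & ~p3)) & ((~p4 & ~p2) | (~p1 & p4)) = True
    p3 -> (p2 & ~p3) = True
      p2 & ~p3 = True
        ~p3 = True
    (~p4 & ~p2) | (~p1 & p4) = True
      ~p4 & ~p2 = False
        ~p4 = False
        ~p2 = False
      ~p1 & p4 = True
        ~p1 = True
  (p2 <-> (~p2 & p1)) -> ((~p2 | p2) -> (p4 <-> ~p2)) = True
    p2 <-> (~p2 & p1) = False
      ~p2 & p1 = False
        ~p2 = False
    (~p2 | p2) -> (p4 <-> ~p2) = False
      ~p2 | p2 = True
        ~p2 = False
      p4 <-> ~p2 = False
        ~p2 = False
Both conjuncts True, so the formula holds.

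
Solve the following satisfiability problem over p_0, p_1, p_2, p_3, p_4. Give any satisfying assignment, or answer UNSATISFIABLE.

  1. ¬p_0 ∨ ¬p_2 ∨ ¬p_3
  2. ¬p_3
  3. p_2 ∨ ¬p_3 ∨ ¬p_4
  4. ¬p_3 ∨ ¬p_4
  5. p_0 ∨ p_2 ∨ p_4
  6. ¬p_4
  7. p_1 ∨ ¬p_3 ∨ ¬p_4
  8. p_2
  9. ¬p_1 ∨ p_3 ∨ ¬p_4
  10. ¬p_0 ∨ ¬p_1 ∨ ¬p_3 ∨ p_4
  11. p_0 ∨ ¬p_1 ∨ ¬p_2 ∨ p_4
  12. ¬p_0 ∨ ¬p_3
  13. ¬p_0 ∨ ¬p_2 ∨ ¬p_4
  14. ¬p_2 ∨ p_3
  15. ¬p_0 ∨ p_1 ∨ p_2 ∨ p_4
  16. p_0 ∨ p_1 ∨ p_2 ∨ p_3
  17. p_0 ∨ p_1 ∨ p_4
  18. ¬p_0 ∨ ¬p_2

Case p_2 = True:
  (¬p_3) forces p_3 = False.
  Clause (¬p_2 ∨ p_3) is falsified — contradiction.
Case p_2 = False:
  Clause (p_2) is falsified — contradiction.
Both cases fail, so the formula is unsatisfiable.

No satisfying assignment exists.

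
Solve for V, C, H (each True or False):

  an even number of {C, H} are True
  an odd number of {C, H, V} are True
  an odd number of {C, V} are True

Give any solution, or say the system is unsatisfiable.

V=T; C=F; H=F

{C, H}: 0 true → even ✓
{C, H, V}: 1 true → odd ✓
{C, V}: 1 true → odd ✓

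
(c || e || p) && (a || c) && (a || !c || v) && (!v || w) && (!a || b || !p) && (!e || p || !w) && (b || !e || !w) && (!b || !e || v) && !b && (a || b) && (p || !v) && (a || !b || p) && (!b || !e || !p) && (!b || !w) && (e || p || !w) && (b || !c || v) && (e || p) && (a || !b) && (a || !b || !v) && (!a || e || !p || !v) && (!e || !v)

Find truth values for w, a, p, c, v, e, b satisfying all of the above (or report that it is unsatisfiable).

Unit clause (!b) forces b = False.
In (a || b) only a is left, so a = True.
In (!a || b || !p) only !p is left, so p = False.
In (p || !v) only !v is left, so v = False.
In (b || !c || v) only !c is left, so c = False.
In (e || p) only e is left, so e = True.
In (!e || p || !w) only !w is left, so w = False.
All clauses satisfied.

w = False, a = True, p = False, c = False, v = False, e = True, b = False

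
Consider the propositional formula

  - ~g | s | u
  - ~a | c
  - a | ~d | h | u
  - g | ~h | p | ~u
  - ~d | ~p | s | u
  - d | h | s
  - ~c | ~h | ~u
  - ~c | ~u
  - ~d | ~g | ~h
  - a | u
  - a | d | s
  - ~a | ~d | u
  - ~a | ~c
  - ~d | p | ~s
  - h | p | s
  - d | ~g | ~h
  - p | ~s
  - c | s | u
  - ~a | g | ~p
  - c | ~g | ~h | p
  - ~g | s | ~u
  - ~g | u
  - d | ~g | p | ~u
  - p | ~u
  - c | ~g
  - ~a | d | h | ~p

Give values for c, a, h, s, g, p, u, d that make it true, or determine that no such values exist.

Set c = False.
  then (~a | c) forces a = False.
  then (a | u) forces u = True.
  then (p | ~u) forces p = True.
  then (c | ~g) forces g = False.
Set h = False.
Set s = True.
Set d = False.
All clauses satisfied.

c = False, a = False, h = False, s = True, g = False, p = True, u = True, d = False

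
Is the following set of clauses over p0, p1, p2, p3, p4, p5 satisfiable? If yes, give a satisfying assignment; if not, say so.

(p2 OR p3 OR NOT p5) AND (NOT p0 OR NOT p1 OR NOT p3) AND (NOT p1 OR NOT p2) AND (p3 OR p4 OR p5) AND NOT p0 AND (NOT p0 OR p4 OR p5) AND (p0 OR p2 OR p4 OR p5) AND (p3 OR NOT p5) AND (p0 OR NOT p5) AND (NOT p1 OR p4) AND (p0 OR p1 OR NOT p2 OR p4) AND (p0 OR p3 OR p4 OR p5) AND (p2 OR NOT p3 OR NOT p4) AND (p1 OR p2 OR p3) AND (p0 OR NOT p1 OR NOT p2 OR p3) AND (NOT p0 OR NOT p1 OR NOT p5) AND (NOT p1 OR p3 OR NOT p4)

Unit clause (NOT p0) forces p0 = False.
In (p0 OR NOT p5) only NOT p5 is left, so p5 = False.
Try p1 = True:
  (NOT p1 OR NOT p2) forces p2 = False.
  (p0 OR p2 OR p4 OR p5) forces p4 = True.
  (p2 OR NOT p3 OR NOT p4) forces p3 = False.
  clause (NOT p1 OR p3 OR NOT p4) is falsified — backtrack.
So p1 = False.
Try p2 = False:
  (p0 OR p2 OR p4 OR p5) forces p4 = True.
  (p2 OR NOT p3 OR NOT p4) forces p3 = False.
  clause (p1 OR p2 OR p3) is falsified — backtrack.
So p2 = True.
  then (p0 OR p1 OR NOT p2 OR p4) forces p4 = True.
Set p3 = True.
All clauses satisfied.

p0=F; p1=F; p2=T; p3=T; p4=T; p5=F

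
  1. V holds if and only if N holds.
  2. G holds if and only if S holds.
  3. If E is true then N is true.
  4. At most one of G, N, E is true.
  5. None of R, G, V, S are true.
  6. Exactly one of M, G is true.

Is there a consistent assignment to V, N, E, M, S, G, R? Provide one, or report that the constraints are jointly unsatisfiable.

V = False, N = False, E = False, M = True, S = False, G = False, R = False

  (1) V=F, N=F — same ✓
  (2) G=F, S=F — same ✓
  (3) E=F ⇒ N: vacuous ✓
  (4) {G, N, E}: 0 true — at most one ✓
  (5) {R, G, V, S}: 0 true — none ✓
  (6) {M, G}: 1 true — exactly one ✓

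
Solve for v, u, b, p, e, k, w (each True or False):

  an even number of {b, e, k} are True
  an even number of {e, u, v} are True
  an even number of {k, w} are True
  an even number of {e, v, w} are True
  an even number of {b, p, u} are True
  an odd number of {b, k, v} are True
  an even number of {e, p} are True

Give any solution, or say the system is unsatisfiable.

v = True, u = True, b = True, p = False, e = False, k = True, w = True

{b, e, k}: 2 true → even ✓
{e, u, v}: 2 true → even ✓
{k, w}: 2 true → even ✓
{e, v, w}: 2 true → even ✓
{b, p, u}: 2 true → even ✓
{b, k, v}: 3 true → odd ✓
{e, p}: 0 true → even ✓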